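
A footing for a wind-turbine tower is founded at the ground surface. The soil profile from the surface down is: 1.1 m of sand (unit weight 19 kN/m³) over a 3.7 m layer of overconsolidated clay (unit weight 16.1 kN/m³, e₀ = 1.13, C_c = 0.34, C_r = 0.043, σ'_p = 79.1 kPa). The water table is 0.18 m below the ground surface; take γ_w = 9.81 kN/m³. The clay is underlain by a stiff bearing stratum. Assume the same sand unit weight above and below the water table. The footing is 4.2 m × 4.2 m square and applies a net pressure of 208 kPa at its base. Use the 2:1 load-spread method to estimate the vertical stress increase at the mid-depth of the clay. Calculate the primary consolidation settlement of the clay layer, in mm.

S_c ≈ 87.1 mm

Mid-depth of clay below the ground surface: z = 1.1 + 3.7/2 = 2.95 m.
Total vertical stress at mid-clay: σ_v = 19×1.1 + 16.1×1.85 = 50.685 kPa.
Pore pressure: u = 9.81×(2.95 − 0.18) = 27.174 kPa.
Initial effective stress: σ'_0 = σ_v − u = 50.685 − 27.174 = 23.511 kPa.
Stress increase at mid-clay by the 2:1 spreading method:
Δσ = qBL/((B+z)(L+z)) = 208×4.2×4.2/((4.2+2.95)(4.2+2.95)) = 71.771 kPa
Final effective stress: σ'_f = 23.511 + 71.771 = 95.282 kPa.
σ'_f = 95.282 > σ'_p = 79.1 kPa, so the stress path crosses the preconsolidation pressure — recompression up to σ'_p, then virgin compression beyond:
S_c = H/(1+e₀)·[C_r·log₁₀(σ'_p/σ'_0) + C_c·log₁₀(σ'_f/σ'_p)]
    = 3.7/2.13 × [0.043×log₁₀(79.1/23.511) + 0.34×log₁₀(95.282/79.1)]
    = 1.7371 × [0.022657 + 0.027484] = 0.0871 m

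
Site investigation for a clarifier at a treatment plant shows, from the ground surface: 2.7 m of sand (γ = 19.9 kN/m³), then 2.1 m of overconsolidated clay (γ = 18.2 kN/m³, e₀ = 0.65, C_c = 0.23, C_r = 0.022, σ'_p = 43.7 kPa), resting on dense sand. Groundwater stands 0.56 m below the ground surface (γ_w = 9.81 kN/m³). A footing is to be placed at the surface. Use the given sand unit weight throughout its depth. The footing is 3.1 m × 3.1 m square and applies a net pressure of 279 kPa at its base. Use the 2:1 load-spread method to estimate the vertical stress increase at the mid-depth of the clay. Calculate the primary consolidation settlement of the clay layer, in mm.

S_c ≈ 104 mm

Mid-depth of clay below the ground surface: z = 2.7 + 2.1/2 = 3.75 m.
Total vertical stress at mid-clay: σ_v = 19.9×2.7 + 18.2×1.05 = 72.84 kPa.
Pore pressure: u = 9.81×(3.75 − 0.56) = 31.294 kPa.
Initial effective stress: σ'_0 = σ_v − u = 72.84 − 31.294 = 41.546 kPa.
Stress increase at mid-clay by the 2:1 spreading method:
Δσ = qBL/((B+z)(L+z)) = 279×3.1×3.1/((3.1+3.75)(3.1+3.75)) = 57.141 kPa
Final effective stress: σ'_f = 41.546 + 57.141 = 98.687 kPa.
σ'_f = 98.687 > σ'_p = 43.7 kPa, so the stress path crosses the preconsolidation pressure — recompression up to σ'_p, then virgin compression beyond:
S_c = H/(1+e₀)·[C_r·log₁₀(σ'_p/σ'_0) + C_c·log₁₀(σ'_f/σ'_p)]
    = 2.1/1.65 × [0.022×log₁₀(43.7/41.546) + 0.23×log₁₀(98.687/43.7)]
    = 1.2727 × [0.00048295 + 0.081369] = 0.1042 m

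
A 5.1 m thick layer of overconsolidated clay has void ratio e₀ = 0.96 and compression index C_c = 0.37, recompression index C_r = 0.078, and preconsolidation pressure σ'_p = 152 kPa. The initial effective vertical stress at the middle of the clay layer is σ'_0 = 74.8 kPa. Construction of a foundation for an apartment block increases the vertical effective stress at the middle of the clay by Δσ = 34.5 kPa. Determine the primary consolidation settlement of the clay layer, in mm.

Final effective stress: σ'_f = 74.8 + 34.5 = 109.3 kPa.
σ'_f = 109.3 ≤ σ'_p = 152 kPa, so the clay remains overconsolidated and only the recompression index applies:
S_c = C_r·H/(1+e₀)·log₁₀(σ'_f/σ'_0) = 0.078×5.1/1.96×log₁₀(109.3/74.8)
    = 0.20296 × 0.16472 = 0.03343 m

S_c ≈ 33.4 mm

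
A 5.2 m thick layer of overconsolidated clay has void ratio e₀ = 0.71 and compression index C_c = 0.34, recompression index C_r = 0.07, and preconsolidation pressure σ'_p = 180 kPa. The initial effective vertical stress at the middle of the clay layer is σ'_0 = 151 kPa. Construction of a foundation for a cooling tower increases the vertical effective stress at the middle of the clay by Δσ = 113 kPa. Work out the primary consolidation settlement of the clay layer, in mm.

Final effective stress: σ'_f = 151 + 113 = 264 kPa.
σ'_f = 264 > σ'_p = 180 kPa, so the stress path crosses the preconsolidation pressure — recompression up to σ'_p, then virgin compression beyond:
S_c = H/(1+e₀)·[C_r·log₁₀(σ'_p/σ'_0) + C_c·log₁₀(σ'_f/σ'_p)]
    = 5.2/1.71 × [0.07×log₁₀(180/151) + 0.34×log₁₀(264/180)]
    = 3.0409 × [0.0053407 + 0.056553] = 0.1882 m

S_c ≈ 188 mm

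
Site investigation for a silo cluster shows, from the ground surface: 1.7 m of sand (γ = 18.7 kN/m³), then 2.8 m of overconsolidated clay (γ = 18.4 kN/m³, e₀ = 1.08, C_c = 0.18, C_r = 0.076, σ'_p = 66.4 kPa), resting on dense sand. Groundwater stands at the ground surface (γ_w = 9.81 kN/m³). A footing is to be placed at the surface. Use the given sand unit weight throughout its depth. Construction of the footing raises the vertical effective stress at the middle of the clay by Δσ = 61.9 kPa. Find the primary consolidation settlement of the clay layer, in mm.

S_c ≈ 70.6 mm

Mid-depth of clay below the ground surface: z = 1.7 + 2.8/2 = 3.1 m.
Total vertical stress at mid-clay: σ_v = 18.7×1.7 + 18.4×1.4 = 57.55 kPa.
Pore pressure: u = 9.81×(3.1 − 0) = 30.411 kPa.
Initial effective stress: σ'_0 = σ_v − u = 57.55 − 30.411 = 27.139 kPa.
Final effective stress: σ'_f = 27.139 + 61.9 = 89.039 kPa.
σ'_f = 89.039 > σ'_p = 66.4 kPa, so the stress path crosses the preconsolidation pressure — recompression up to σ'_p, then virgin compression beyond:
S_c = H/(1+e₀)·[C_r·log₁₀(σ'_p/σ'_0) + C_c·log₁₀(σ'_f/σ'_p)]
    = 2.8/2.08 × [0.076×log₁₀(66.4/27.139) + 0.18×log₁₀(89.039/66.4)]
    = 1.3462 × [0.029532 + 0.022934] = 0.07063 m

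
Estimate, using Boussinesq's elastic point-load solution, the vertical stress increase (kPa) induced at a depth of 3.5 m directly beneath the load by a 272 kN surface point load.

Boussinesq vertical stress below a point load on an elastic half-space:
Δσ_z = 3P/(2πz²) · [1 + (r/z)²]^(−5/2)
r/z = 0/3.5 = 0; [1+(r/z)²]^(−5/2) = 1.
Δσ_z = 3×272/(2π×3.5²) × 1 = 10.602 × 1 = 10.6 kPa

Δσ_z ≈ 10.6 kPa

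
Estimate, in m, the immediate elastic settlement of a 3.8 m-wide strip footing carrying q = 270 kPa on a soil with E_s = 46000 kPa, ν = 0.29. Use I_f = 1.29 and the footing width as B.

S_e ≈ 0.0264 m

Immediate (elastic) settlement: S_e = q·B·(1−ν²)/E_s · I_f.
S_e = 270 × 3.8 × (1 − 0.29²) / 46000 × 1.29
    = 270 × 3.8 × 0.9159 / 46000 × 1.29
    = 0.02635 m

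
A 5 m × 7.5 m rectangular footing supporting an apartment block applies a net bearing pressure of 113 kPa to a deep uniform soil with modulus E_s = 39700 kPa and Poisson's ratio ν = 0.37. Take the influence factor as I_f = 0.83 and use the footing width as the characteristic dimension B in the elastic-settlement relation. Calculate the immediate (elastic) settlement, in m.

Immediate (elastic) settlement: S_e = q·B·(1−ν²)/E_s · I_f.
S_e = 113 × 5 × (1 − 0.37²) / 39700 × 0.83
    = 113 × 5 × 0.8631 / 39700 × 0.83
    = 0.0102 m

S_e ≈ 0.0102 m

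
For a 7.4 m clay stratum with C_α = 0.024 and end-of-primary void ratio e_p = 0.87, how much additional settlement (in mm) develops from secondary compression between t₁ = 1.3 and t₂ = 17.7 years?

Secondary compression: S_s = C_α·H/(1+e_p)·log₁₀(t₂/t₁)
S_s = 0.024×7.4/(1+0.87)×log₁₀(17.7/1.3)
    = 0.09497 × 1.134 = 0.1077 m

S_s ≈ 108 mm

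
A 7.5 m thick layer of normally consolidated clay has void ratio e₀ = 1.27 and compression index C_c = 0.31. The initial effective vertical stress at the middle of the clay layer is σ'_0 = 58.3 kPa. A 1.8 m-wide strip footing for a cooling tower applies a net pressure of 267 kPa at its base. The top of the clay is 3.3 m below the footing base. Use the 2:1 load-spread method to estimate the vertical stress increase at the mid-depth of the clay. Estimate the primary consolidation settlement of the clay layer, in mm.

Mid-depth of clay below the footing base: z = 3.3 + 7.5/2 = 7.05 m.
Stress increase at mid-clay by the 2:1 spreading method:
Δσ = qB/(B+z) = 267×1.8/(1.8+7.05) = 54.305 kPa
Final effective stress: σ'_f = σ'_0 + Δσ = 58.3 + 54.305 = 112.6 kPa.
Normally consolidated clay, so the full stress increment lies on the virgin compression line:
S_c = C_c·H/(1+e₀)·log₁₀(σ'_f/σ'_0) = 0.31×7.5/(1+1.27)×log₁₀(112.6/58.3)
    = 1.0242 × 0.28587 = 0.2928 m

S_c ≈ 293 mm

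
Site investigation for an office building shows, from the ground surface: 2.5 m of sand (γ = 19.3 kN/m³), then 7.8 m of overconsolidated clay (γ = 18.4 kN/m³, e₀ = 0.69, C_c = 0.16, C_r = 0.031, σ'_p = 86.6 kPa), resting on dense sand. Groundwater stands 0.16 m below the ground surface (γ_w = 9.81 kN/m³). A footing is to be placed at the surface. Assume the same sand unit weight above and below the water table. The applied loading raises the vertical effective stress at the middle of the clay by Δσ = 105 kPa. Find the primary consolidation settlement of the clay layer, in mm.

Mid-depth of clay below the ground surface: z = 2.5 + 7.8/2 = 6.4 m.
Total vertical stress at mid-clay: σ_v = 19.3×2.5 + 18.4×3.9 = 120.01 kPa.
Pore pressure: u = 9.81×(6.4 − 0.16) = 61.214 kPa.
Initial effective stress: σ'_0 = σ_v − u = 120.01 − 61.214 = 58.796 kPa.
Final effective stress: σ'_f = 58.796 + 105 = 163.8 kPa.
σ'_f = 163.8 > σ'_p = 86.6 kPa, so the stress path crosses the preconsolidation pressure — recompression up to σ'_p, then virgin compression beyond:
S_c = H/(1+e₀)·[C_r·log₁₀(σ'_p/σ'_0) + C_c·log₁₀(σ'_f/σ'_p)]
    = 7.8/1.69 × [0.031×log₁₀(86.6/58.796) + 0.16×log₁₀(163.8/86.6)]
    = 4.6154 × [0.0052133 + 0.044287] = 0.2285 m

S_c ≈ 228 mm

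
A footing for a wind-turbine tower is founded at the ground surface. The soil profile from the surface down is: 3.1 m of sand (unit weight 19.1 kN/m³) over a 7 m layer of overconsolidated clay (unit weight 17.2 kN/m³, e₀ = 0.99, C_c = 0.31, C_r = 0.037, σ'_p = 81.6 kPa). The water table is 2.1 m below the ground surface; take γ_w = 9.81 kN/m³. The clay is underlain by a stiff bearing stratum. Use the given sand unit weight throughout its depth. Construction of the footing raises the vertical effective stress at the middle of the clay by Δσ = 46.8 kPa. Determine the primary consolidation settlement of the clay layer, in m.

S_c ≈ 0.195 m

Mid-depth of clay below the ground surface: z = 3.1 + 7/2 = 6.6 m.
Total vertical stress at mid-clay: σ_v = 19.1×3.1 + 17.2×3.5 = 119.41 kPa.
Pore pressure: u = 9.81×(6.6 − 2.1) = 44.145 kPa.
Initial effective stress: σ'_0 = σ_v − u = 119.41 − 44.145 = 75.265 kPa.
Final effective stress: σ'_f = 75.265 + 46.8 = 122.06 kPa.
σ'_f = 122.06 > σ'_p = 81.6 kPa, so the stress path crosses the preconsolidation pressure — recompression up to σ'_p, then virgin compression beyond:
S_c = H/(1+e₀)·[C_r·log₁₀(σ'_p/σ'_0) + C_c·log₁₀(σ'_f/σ'_p)]
    = 7/1.99 × [0.037×log₁₀(81.6/75.265) + 0.31×log₁₀(122.06/81.6)]
    = 3.5176 × [0.0012986 + 0.054214] = 0.1953 m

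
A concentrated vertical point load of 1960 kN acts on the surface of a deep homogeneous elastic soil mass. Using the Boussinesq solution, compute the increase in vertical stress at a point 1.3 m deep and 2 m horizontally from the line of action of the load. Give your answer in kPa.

Δσ_z ≈ 26.6 kPa

Boussinesq vertical stress below a point load on an elastic half-space:
Δσ_z = 3P/(2πz²) · [1 + (r/z)²]^(−5/2)
r/z = 2/1.3 = 1.5385; [1+(r/z)²]^(−5/2) = 0.048077.
Δσ_z = 3×1960/(2π×1.3²) × 0.048077 = 553.75 × 0.048077 = 26.62 kPa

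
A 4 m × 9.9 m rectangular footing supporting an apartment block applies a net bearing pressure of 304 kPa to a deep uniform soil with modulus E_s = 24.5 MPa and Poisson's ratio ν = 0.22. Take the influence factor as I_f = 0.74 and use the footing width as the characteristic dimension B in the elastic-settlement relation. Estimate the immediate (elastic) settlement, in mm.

S_e ≈ 35 mm

Immediate (elastic) settlement: S_e = q·B·(1−ν²)/E_s · I_f.
E_s = 24.5 MPa = 24500 kPa.
S_e = 304 × 4 × (1 − 0.22²) / 24500 × 0.74
    = 304 × 4 × 0.9516 / 24500 × 0.74
    = 0.03495 m = 34.95 mm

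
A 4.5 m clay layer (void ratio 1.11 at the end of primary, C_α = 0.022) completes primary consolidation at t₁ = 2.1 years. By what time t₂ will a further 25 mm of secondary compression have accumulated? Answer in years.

S_s = C_α·H/(1+e_p)·log₁₀(t₂/t₁) ⇒ log₁₀(t₂/t₁) = S_s·(1+e_p)/(C_α·H).
log₁₀(t₂/t₁) = 0.025 × (1+1.11) / (0.022×4.5) = 0.5328
t₂ = t₁ × 10^0.5328 = 2.1 × 3.411 = 7.162 years

t₂ ≈ 7.16 years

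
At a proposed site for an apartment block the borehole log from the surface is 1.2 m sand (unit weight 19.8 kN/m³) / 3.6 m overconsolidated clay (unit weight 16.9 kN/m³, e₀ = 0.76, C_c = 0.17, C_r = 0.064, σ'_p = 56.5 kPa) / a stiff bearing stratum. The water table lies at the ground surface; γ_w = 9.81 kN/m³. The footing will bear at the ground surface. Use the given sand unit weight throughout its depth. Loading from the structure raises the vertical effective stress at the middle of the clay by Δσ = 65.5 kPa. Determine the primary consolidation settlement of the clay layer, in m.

Mid-depth of clay below the ground surface: z = 1.2 + 3.6/2 = 3 m.
Total vertical stress at mid-clay: σ_v = 19.8×1.2 + 16.9×1.8 = 54.18 kPa.
Pore pressure: u = 9.81×(3 − 0) = 29.43 kPa.
Initial effective stress: σ'_0 = σ_v − u = 54.18 − 29.43 = 24.75 kPa.
Final effective stress: σ'_f = 24.75 + 65.5 = 90.25 kPa.
σ'_f = 90.25 > σ'_p = 56.5 kPa, so the stress path crosses the preconsolidation pressure — recompression up to σ'_p, then virgin compression beyond:
S_c = H/(1+e₀)·[C_r·log₁₀(σ'_p/σ'_0) + C_c·log₁₀(σ'_f/σ'_p)]
    = 3.6/1.76 × [0.064×log₁₀(56.5/24.75) + 0.17×log₁₀(90.25/56.5)]
    = 2.0455 × [0.022942 + 0.034578] = 0.1177 m

S_c ≈ 0.118 m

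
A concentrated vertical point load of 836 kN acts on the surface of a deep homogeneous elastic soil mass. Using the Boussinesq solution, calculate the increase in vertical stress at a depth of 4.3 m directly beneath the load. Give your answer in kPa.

Boussinesq vertical stress below a point load on an elastic half-space:
Δσ_z = 3P/(2πz²) · [1 + (r/z)²]^(−5/2)
r/z = 0/4.3 = 0; [1+(r/z)²]^(−5/2) = 1.
Δσ_z = 3×836/(2π×4.3²) × 1 = 21.588 × 1 = 21.59 kPa

Δσ_z ≈ 21.6 kPa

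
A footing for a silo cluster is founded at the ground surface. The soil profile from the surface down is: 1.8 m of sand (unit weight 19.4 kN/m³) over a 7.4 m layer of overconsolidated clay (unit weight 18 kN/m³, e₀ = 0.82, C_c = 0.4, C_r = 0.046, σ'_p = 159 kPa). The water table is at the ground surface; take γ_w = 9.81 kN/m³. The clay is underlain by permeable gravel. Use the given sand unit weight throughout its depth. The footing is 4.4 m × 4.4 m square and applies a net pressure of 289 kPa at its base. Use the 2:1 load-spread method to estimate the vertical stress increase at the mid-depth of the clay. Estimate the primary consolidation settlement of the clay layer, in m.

S_c ≈ 0.064 m

Mid-depth of clay below the ground surface: z = 1.8 + 7.4/2 = 5.5 m.
Total vertical stress at mid-clay: σ_v = 19.4×1.8 + 18×3.7 = 101.52 kPa.
Pore pressure: u = 9.81×(5.5 − 0) = 53.955 kPa.
Initial effective stress: σ'_0 = σ_v − u = 101.52 − 53.955 = 47.565 kPa.
Stress increase at mid-clay by the 2:1 spreading method:
Δσ = qBL/((B+z)(L+z)) = 289×4.4×4.4/((4.4+5.5)(4.4+5.5)) = 57.086 kPa
Final effective stress: σ'_f = 47.565 + 57.086 = 104.65 kPa.
σ'_f = 104.65 ≤ σ'_p = 159 kPa, so the clay remains overconsolidated and only the recompression index applies:
S_c = C_r·H/(1+e₀)·log₁₀(σ'_f/σ'_0) = 0.046×7.4/1.82×log₁₀(104.65/47.565)
    = 0.18703 × 0.34245 = 0.06405 m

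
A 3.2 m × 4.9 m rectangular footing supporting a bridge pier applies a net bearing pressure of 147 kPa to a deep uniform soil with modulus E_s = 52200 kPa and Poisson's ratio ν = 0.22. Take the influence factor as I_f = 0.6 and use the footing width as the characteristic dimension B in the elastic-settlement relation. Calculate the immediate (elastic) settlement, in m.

Immediate (elastic) settlement: S_e = q·B·(1−ν²)/E_s · I_f.
S_e = 147 × 3.2 × (1 − 0.22²) / 52200 × 0.6
    = 147 × 3.2 × 0.9516 / 52200 × 0.6
    = 0.005145 m

S_e ≈ 0.00515 m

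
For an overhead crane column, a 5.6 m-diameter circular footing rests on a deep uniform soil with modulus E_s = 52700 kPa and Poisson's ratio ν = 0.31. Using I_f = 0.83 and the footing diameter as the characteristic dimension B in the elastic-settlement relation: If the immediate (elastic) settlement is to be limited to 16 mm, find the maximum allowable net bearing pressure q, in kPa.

q ≈ 201 kPa

S_e = q·B·(1−ν²)/E_s · I_f  ⇒  q = S_e·E_s / (B·(1−ν²)·I_f).
q = 0.016 × 52700 / (5.6 × 0.9039 × 0.83) = 200.7 kPa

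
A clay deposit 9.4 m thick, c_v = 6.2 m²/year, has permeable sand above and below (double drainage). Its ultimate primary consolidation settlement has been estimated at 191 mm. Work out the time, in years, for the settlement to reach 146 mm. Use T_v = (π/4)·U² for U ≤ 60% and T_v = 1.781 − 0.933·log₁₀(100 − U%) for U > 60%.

Drainage path length: H_d = H/2 = 4.7 m (double drainage).
U = S(t)/S_ult = 146/191 = 0.7644.
U > 60%: T_v = 1.781 − 0.933·log₁₀(100 − 76.44) = 0.50076.
t = T_v·H_d²/c_v = 0.50076×4.7²/6.2 = 1.784 years.

t ≈ 1.78 years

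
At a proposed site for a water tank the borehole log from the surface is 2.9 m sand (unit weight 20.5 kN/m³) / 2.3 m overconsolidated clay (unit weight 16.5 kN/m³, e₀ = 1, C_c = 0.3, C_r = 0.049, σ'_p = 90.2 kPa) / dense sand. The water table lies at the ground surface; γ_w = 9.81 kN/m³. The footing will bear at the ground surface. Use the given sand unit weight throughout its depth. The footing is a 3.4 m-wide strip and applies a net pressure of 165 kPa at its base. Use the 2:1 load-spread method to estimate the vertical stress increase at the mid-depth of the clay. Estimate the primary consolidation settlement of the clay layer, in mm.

S_c ≈ 55.8 mm

Mid-depth of clay below the ground surface: z = 2.9 + 2.3/2 = 4.05 m.
Total vertical stress at mid-clay: σ_v = 20.5×2.9 + 16.5×1.15 = 78.425 kPa.
Pore pressure: u = 9.81×(4.05 − 0) = 39.73 kPa.
Initial effective stress: σ'_0 = σ_v − u = 78.425 − 39.73 = 38.695 kPa.
Stress increase at mid-clay by the 2:1 spreading method:
Δσ = qB/(B+z) = 165×3.4/(3.4+4.05) = 75.302 kPa
Final effective stress: σ'_f = 38.695 + 75.302 = 114 kPa.
σ'_f = 114 > σ'_p = 90.2 kPa, so the stress path crosses the preconsolidation pressure — recompression up to σ'_p, then virgin compression beyond:
S_c = H/(1+e₀)·[C_r·log₁₀(σ'_p/σ'_0) + C_c·log₁₀(σ'_f/σ'_p)]
    = 2.3/2 × [0.049×log₁₀(90.2/38.695) + 0.3×log₁₀(114/90.2)]
    = 1.15 × [0.01801 + 0.030509] = 0.0558 m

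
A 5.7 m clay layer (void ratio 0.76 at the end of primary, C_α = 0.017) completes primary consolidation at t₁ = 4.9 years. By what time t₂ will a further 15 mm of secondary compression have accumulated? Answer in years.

t₂ ≈ 9.18 years

S_s = C_α·H/(1+e_p)·log₁₀(t₂/t₁) ⇒ log₁₀(t₂/t₁) = S_s·(1+e_p)/(C_α·H).
log₁₀(t₂/t₁) = 0.015 × (1+0.76) / (0.017×5.7) = 0.2724
t₂ = t₁ × 10^0.2724 = 4.9 × 1.873 = 9.176 years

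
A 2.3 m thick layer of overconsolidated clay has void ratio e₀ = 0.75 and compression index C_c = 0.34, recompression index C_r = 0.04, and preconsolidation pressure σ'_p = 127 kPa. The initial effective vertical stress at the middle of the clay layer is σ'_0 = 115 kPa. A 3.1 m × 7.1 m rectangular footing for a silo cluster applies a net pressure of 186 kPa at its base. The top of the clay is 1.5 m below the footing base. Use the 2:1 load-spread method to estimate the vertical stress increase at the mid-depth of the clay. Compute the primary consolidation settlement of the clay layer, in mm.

Mid-depth of clay below the footing base: z = 1.5 + 2.3/2 = 2.65 m.
Stress increase at mid-clay by the 2:1 spreading method:
Δσ = qBL/((B+z)(L+z)) = 186×3.1×7.1/((3.1+2.65)(7.1+2.65)) = 73.023 kPa
Final effective stress: σ'_f = 115 + 73.023 = 188.02 kPa.
σ'_f = 188.02 > σ'_p = 127 kPa, so the stress path crosses the preconsolidation pressure — recompression up to σ'_p, then virgin compression beyond:
S_c = H/(1+e₀)·[C_r·log₁₀(σ'_p/σ'_0) + C_c·log₁₀(σ'_f/σ'_p)]
    = 2.3/1.75 × [0.04×log₁₀(127/115) + 0.34×log₁₀(188.02/127)]
    = 1.3143 × [0.0017242 + 0.057936] = 0.07841 m

S_c ≈ 78.4 mm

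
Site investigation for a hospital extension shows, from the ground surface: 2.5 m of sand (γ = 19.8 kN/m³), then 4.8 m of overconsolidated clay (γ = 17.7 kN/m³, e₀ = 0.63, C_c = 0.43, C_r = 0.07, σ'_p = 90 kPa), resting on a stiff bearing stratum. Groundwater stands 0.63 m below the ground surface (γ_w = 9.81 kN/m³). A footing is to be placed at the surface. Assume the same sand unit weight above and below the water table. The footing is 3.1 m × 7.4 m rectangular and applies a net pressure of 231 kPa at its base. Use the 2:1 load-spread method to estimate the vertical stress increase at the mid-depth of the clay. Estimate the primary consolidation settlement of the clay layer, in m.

S_c ≈ 0.132 m

Mid-depth of clay below the ground surface: z = 2.5 + 4.8/2 = 4.9 m.
Total vertical stress at mid-clay: σ_v = 19.8×2.5 + 17.7×2.4 = 91.98 kPa.
Pore pressure: u = 9.81×(4.9 − 0.63) = 41.889 kPa.
Initial effective stress: σ'_0 = σ_v − u = 91.98 − 41.889 = 50.091 kPa.
Stress increase at mid-clay by the 2:1 spreading method:
Δσ = qBL/((B+z)(L+z)) = 231×3.1×7.4/((3.1+4.9)(7.4+4.9)) = 53.853 kPa
Final effective stress: σ'_f = 50.091 + 53.853 = 103.94 kPa.
σ'_f = 103.94 > σ'_p = 90 kPa, so the stress path crosses the preconsolidation pressure — recompression up to σ'_p, then virgin compression beyond:
S_c = H/(1+e₀)·[C_r·log₁₀(σ'_p/σ'_0) + C_c·log₁₀(σ'_f/σ'_p)]
    = 4.8/1.63 × [0.07×log₁₀(90/50.091) + 0.43×log₁₀(103.94/90)]
    = 2.9448 × [0.017814 + 0.026892] = 0.1317 m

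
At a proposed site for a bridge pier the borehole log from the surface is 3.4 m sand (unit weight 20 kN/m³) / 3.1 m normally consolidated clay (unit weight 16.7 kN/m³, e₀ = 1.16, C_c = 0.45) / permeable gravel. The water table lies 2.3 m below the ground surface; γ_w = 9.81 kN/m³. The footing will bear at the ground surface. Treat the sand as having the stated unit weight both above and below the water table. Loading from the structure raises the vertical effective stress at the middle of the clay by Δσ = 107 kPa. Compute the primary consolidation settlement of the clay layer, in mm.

Mid-depth of clay below the ground surface: z = 3.4 + 3.1/2 = 4.95 m.
Total vertical stress at mid-clay: σ_v = 20×3.4 + 16.7×1.55 = 93.885 kPa.
Pore pressure: u = 9.81×(4.95 − 2.3) = 25.997 kPa.
Initial effective stress: σ'_0 = σ_v − u = 93.885 − 25.997 = 67.888 kPa.
Final effective stress: σ'_f = σ'_0 + Δσ = 67.888 + 107 = 174.89 kPa.
Normally consolidated clay, so the full stress increment lies on the virgin compression line:
S_c = C_c·H/(1+e₀)·log₁₀(σ'_f/σ'_0) = 0.45×3.1/(1+1.16)×log₁₀(174.89/67.888)
    = 0.64583 × 0.41097 = 0.2654 m

S_c ≈ 265 mm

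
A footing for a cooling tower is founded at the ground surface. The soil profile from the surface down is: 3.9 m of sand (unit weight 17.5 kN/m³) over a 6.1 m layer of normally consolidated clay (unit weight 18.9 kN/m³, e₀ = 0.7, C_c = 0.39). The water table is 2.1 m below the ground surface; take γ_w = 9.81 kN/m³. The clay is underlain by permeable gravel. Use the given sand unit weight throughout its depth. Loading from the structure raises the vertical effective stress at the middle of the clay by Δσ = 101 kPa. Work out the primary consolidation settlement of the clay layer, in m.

S_c ≈ 0.503 m

Mid-depth of clay below the ground surface: z = 3.9 + 6.1/2 = 6.95 m.
Total vertical stress at mid-clay: σ_v = 17.5×3.9 + 18.9×3.05 = 125.89 kPa.
Pore pressure: u = 9.81×(6.95 − 2.1) = 47.578 kPa.
Initial effective stress: σ'_0 = σ_v − u = 125.89 − 47.578 = 78.312 kPa.
Final effective stress: σ'_f = σ'_0 + Δσ = 78.312 + 101 = 179.31 kPa.
Normally consolidated clay, so the full stress increment lies on the virgin compression line:
S_c = C_c·H/(1+e₀)·log₁₀(σ'_f/σ'_0) = 0.39×6.1/(1+0.7)×log₁₀(179.31/78.312)
    = 1.3994 × 0.35978 = 0.5035 m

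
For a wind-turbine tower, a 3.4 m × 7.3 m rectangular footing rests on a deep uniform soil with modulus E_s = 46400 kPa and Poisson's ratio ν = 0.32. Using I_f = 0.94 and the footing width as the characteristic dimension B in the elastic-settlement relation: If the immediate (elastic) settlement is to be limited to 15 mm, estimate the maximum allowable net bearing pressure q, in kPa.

q ≈ 243 kPa

S_e = q·B·(1−ν²)/E_s · I_f  ⇒  q = S_e·E_s / (B·(1−ν²)·I_f).
q = 0.015 × 46400 / (3.4 × 0.8976 × 0.94) = 242.6 kPa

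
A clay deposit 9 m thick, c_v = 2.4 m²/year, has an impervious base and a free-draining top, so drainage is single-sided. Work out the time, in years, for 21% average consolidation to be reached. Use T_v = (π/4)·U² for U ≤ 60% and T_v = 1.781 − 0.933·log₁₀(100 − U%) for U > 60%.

Drainage path length: H_d = H = 9 m (single drainage).
U ≤ 60%: T_v = (π/4)·U² = (π/4)×0.21² = 0.034636.
t = T_v·H_d²/c_v = 0.034636×9²/2.4 = 1.169 years.

t ≈ 1.17 years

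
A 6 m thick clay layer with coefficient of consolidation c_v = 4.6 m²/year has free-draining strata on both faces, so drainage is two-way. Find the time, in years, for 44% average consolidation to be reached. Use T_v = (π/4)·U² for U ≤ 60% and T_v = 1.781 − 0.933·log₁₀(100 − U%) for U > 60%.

t ≈ 0.297 years

Drainage path length: H_d = H/2 = 3 m (double drainage).
U ≤ 60%: T_v = (π/4)·U² = (π/4)×0.44² = 0.15205.
t = T_v·H_d²/c_v = 0.15205×3²/4.6 = 0.2975 years.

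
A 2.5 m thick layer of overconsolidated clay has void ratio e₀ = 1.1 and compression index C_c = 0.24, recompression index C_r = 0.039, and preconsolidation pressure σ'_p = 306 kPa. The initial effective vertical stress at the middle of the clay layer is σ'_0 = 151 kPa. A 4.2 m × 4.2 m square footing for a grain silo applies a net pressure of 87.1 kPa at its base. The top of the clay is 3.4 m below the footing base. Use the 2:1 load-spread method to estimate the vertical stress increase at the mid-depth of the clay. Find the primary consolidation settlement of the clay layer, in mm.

S_c ≈ 2.46 mm

Mid-depth of clay below the footing base: z = 3.4 + 2.5/2 = 4.65 m.
Stress increase at mid-clay by the 2:1 spreading method:
Δσ = qBL/((B+z)(L+z)) = 87.1×4.2×4.2/((4.2+4.65)(4.2+4.65)) = 19.617 kPa
Final effective stress: σ'_f = 151 + 19.617 = 170.62 kPa.
σ'_f = 170.62 ≤ σ'_p = 306 kPa, so the clay remains overconsolidated and only the recompression index applies:
S_c = C_r·H/(1+e₀)·log₁₀(σ'_f/σ'_0) = 0.039×2.5/2.1×log₁₀(170.62/151)
    = 0.046429 × 0.053053 = 0.002463 m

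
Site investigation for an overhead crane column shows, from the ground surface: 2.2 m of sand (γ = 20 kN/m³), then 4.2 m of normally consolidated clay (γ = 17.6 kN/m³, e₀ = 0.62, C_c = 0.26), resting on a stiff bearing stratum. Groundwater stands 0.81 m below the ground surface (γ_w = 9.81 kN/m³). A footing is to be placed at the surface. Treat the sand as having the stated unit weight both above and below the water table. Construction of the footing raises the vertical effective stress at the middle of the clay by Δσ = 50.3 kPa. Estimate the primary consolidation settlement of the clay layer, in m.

Mid-depth of clay below the ground surface: z = 2.2 + 4.2/2 = 4.3 m.
Total vertical stress at mid-clay: σ_v = 20×2.2 + 17.6×2.1 = 80.96 kPa.
Pore pressure: u = 9.81×(4.3 − 0.81) = 34.237 kPa.
Initial effective stress: σ'_0 = σ_v − u = 80.96 − 34.237 = 46.723 kPa.
Final effective stress: σ'_f = σ'_0 + Δσ = 46.723 + 50.3 = 97.023 kPa.
Normally consolidated clay, so the full stress increment lies on the virgin compression line:
S_c = C_c·H/(1+e₀)·log₁₀(σ'_f/σ'_0) = 0.26×4.2/(1+0.62)×log₁₀(97.023/46.723)
    = 0.67407 × 0.31734 = 0.2139 m

S_c ≈ 0.214 m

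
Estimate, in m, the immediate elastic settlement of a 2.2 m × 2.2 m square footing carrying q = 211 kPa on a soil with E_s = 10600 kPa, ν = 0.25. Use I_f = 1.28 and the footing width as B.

S_e ≈ 0.0526 m

Immediate (elastic) settlement: S_e = q·B·(1−ν²)/E_s · I_f.
S_e = 211 × 2.2 × (1 − 0.25²) / 10600 × 1.28
    = 211 × 2.2 × 0.9375 / 10600 × 1.28
    = 0.05255 m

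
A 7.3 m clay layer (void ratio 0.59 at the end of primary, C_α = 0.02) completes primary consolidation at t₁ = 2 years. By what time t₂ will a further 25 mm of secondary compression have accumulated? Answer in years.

t₂ ≈ 3.74 years

S_s = C_α·H/(1+e_p)·log₁₀(t₂/t₁) ⇒ log₁₀(t₂/t₁) = S_s·(1+e_p)/(C_α·H).
log₁₀(t₂/t₁) = 0.025 × (1+0.59) / (0.02×7.3) = 0.2723
t₂ = t₁ × 10^0.2723 = 2 × 1.872 = 3.744 years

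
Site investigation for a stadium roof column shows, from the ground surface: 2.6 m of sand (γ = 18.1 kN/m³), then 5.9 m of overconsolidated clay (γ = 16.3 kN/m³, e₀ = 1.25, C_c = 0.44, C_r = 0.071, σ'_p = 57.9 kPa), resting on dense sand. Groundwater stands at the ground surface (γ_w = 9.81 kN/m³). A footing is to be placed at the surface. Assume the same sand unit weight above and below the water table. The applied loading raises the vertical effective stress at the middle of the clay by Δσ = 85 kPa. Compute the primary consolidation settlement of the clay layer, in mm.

S_c ≈ 417 mm

Mid-depth of clay below the ground surface: z = 2.6 + 5.9/2 = 5.55 m.
Total vertical stress at mid-clay: σ_v = 18.1×2.6 + 16.3×2.95 = 95.145 kPa.
Pore pressure: u = 9.81×(5.55 − 0) = 54.446 kPa.
Initial effective stress: σ'_0 = σ_v − u = 95.145 − 54.446 = 40.699 kPa.
Final effective stress: σ'_f = 40.699 + 85 = 125.7 kPa.
σ'_f = 125.7 > σ'_p = 57.9 kPa, so the stress path crosses the preconsolidation pressure — recompression up to σ'_p, then virgin compression beyond:
S_c = H/(1+e₀)·[C_r·log₁₀(σ'_p/σ'_0) + C_c·log₁₀(σ'_f/σ'_p)]
    = 5.9/2.25 × [0.071×log₁₀(57.9/40.699) + 0.44×log₁₀(125.7/57.9)]
    = 2.6222 × [0.01087 + 0.14813] = 0.4169 m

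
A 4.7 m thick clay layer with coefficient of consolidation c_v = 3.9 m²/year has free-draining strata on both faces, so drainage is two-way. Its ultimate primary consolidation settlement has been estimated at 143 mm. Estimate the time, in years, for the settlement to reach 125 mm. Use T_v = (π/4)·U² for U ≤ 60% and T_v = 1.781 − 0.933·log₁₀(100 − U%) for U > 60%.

Drainage path length: H_d = H/2 = 2.35 m (double drainage).
U = S(t)/S_ult = 125/143 = 0.8741.
U > 60%: T_v = 1.781 − 0.933·log₁₀(100 − 87.413) = 0.75476.
t = T_v·H_d²/c_v = 0.75476×2.35²/3.9 = 1.069 years.

t ≈ 1.07 years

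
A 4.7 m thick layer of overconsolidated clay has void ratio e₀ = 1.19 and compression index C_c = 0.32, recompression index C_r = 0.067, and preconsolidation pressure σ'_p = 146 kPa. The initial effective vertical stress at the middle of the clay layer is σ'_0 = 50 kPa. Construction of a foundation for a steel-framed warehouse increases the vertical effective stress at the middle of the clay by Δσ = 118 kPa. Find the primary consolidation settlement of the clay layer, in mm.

S_c ≈ 109 mm

Final effective stress: σ'_f = 50 + 118 = 168 kPa.
σ'_f = 168 > σ'_p = 146 kPa, so the stress path crosses the preconsolidation pressure — recompression up to σ'_p, then virgin compression beyond:
S_c = H/(1+e₀)·[C_r·log₁₀(σ'_p/σ'_0) + C_c·log₁₀(σ'_f/σ'_p)]
    = 4.7/2.19 × [0.067×log₁₀(146/50) + 0.32×log₁₀(168/146)]
    = 2.1461 × [0.031181 + 0.019506] = 0.1088 m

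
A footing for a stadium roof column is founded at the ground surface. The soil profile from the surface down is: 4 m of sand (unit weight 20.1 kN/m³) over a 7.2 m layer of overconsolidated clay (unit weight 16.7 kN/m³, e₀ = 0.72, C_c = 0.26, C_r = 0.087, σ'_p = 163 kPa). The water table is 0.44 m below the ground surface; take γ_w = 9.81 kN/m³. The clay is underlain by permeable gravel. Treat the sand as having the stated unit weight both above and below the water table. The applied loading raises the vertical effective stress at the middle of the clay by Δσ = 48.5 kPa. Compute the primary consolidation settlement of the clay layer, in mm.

S_c ≈ 83 mm

Mid-depth of clay below the ground surface: z = 4 + 7.2/2 = 7.6 m.
Total vertical stress at mid-clay: σ_v = 20.1×4 + 16.7×3.6 = 140.52 kPa.
Pore pressure: u = 9.81×(7.6 − 0.44) = 70.24 kPa.
Initial effective stress: σ'_0 = σ_v − u = 140.52 − 70.24 = 70.28 kPa.
Final effective stress: σ'_f = 70.28 + 48.5 = 118.78 kPa.
σ'_f = 118.78 ≤ σ'_p = 163 kPa, so the clay remains overconsolidated and only the recompression index applies:
S_c = C_r·H/(1+e₀)·log₁₀(σ'_f/σ'_0) = 0.087×7.2/1.72×log₁₀(118.78/70.28)
    = 0.36418 × 0.22791 = 0.083 m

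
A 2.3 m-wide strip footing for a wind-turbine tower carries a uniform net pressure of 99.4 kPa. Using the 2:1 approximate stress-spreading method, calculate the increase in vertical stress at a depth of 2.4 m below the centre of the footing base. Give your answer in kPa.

By the 2:1 method the load spreads at 1 horizontal : 2 vertical, so at depth z the loaded area has grown by z in each plan dimension:
Δσ = qB/(B+z) = 99.4×2.3/(2.3+2.4) = 48.643 kPa

Δσ_z ≈ 48.6 kPa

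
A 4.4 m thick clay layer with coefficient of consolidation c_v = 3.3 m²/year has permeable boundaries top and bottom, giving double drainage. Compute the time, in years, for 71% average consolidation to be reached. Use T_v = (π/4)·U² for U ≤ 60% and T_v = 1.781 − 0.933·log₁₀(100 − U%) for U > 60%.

t ≈ 0.611 years

Drainage path length: H_d = H/2 = 2.2 m (double drainage).
U > 60%: T_v = 1.781 − 0.933·log₁₀(100 − 71) = 0.41658.
t = T_v·H_d²/c_v = 0.41658×2.2²/3.3 = 0.611 years.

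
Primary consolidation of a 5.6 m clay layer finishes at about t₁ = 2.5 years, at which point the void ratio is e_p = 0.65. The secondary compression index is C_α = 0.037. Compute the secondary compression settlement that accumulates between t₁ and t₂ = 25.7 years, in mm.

S_s ≈ 127 mm

Secondary compression: S_s = C_α·H/(1+e_p)·log₁₀(t₂/t₁)
S_s = 0.037×5.6/(1+0.65)×log₁₀(25.7/2.5)
    = 0.1256 × 1.012 = 0.1271 m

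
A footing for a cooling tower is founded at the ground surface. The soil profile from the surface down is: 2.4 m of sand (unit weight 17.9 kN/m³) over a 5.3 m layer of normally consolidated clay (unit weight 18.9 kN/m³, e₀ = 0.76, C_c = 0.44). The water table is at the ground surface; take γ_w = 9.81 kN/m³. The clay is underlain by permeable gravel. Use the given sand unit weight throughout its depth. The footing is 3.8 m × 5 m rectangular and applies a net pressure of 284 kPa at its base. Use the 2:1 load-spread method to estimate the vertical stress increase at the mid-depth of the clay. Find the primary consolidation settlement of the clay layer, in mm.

Mid-depth of clay below the ground surface: z = 2.4 + 5.3/2 = 5.05 m.
Total vertical stress at mid-clay: σ_v = 17.9×2.4 + 18.9×2.65 = 93.045 kPa.
Pore pressure: u = 9.81×(5.05 − 0) = 49.541 kPa.
Initial effective stress: σ'_0 = σ_v − u = 93.045 − 49.541 = 43.504 kPa.
Stress increase at mid-clay by the 2:1 spreading method:
Δσ = qBL/((B+z)(L+z)) = 284×3.8×5/((3.8+5.05)(5+5.05)) = 60.668 kPa
Final effective stress: σ'_f = σ'_0 + Δσ = 43.504 + 60.668 = 104.17 kPa.
Normally consolidated clay, so the full stress increment lies on the virgin compression line:
S_c = C_c·H/(1+e₀)·log₁₀(σ'_f/σ'_0) = 0.44×5.3/(1+0.76)×log₁₀(104.17/43.504)
    = 1.325 × 0.37921 = 0.5025 m

S_c ≈ 502 mm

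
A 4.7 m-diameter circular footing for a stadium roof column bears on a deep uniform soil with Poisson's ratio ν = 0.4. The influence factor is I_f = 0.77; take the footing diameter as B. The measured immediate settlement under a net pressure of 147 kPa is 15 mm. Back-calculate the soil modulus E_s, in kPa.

E_s ≈ 29800 kPa

S_e = q·B·(1−ν²)/E_s · I_f  ⇒  E_s = q·B·(1−ν²)·I_f / S_e.
E_s = 147 × 4.7 × 0.84 × 0.77 / 0.015 = 29790 kPa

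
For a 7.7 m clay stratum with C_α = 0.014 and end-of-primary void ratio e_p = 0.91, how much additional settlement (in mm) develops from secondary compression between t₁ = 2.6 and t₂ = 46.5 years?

S_s ≈ 70.7 mm

Secondary compression: S_s = C_α·H/(1+e_p)·log₁₀(t₂/t₁)
S_s = 0.014×7.7/(1+0.91)×log₁₀(46.5/2.6)
    = 0.05644 × 1.252 = 0.07069 m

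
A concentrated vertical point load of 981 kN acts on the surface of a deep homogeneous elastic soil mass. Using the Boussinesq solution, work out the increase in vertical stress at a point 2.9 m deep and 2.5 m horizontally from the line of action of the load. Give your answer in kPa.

Δσ_z ≈ 13.9 kPa

Boussinesq vertical stress below a point load on an elastic half-space:
Δσ_z = 3P/(2πz²) · [1 + (r/z)²]^(−5/2)
r/z = 2.5/2.9 = 0.86207; [1+(r/z)²]^(−5/2) = 0.24926.
Δσ_z = 3×981/(2π×2.9²) × 0.24926 = 55.695 × 0.24926 = 13.88 kPa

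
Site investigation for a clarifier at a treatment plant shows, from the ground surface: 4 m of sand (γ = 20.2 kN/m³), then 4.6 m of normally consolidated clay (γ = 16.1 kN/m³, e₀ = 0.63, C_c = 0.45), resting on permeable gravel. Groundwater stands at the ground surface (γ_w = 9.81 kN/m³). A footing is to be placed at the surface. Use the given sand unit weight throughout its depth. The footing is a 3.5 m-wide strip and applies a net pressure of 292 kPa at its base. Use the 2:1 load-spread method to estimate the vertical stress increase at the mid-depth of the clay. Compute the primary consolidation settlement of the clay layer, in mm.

Mid-depth of clay below the ground surface: z = 4 + 4.6/2 = 6.3 m.
Total vertical stress at mid-clay: σ_v = 20.2×4 + 16.1×2.3 = 117.83 kPa.
Pore pressure: u = 9.81×(6.3 − 0) = 61.803 kPa.
Initial effective stress: σ'_0 = σ_v − u = 117.83 − 61.803 = 56.027 kPa.
Stress increase at mid-clay by the 2:1 spreading method:
Δσ = qB/(B+z) = 292×3.5/(3.5+6.3) = 104.29 kPa
Final effective stress: σ'_f = σ'_0 + Δσ = 56.027 + 104.29 = 160.32 kPa.
Normally consolidated clay, so the full stress increment lies on the virgin compression line:
S_c = C_c·H/(1+e₀)·log₁₀(σ'_f/σ'_0) = 0.45×4.6/(1+0.63)×log₁₀(160.32/56.027)
    = 1.2699 × 0.45659 = 0.5798 m

S_c ≈ 580 mm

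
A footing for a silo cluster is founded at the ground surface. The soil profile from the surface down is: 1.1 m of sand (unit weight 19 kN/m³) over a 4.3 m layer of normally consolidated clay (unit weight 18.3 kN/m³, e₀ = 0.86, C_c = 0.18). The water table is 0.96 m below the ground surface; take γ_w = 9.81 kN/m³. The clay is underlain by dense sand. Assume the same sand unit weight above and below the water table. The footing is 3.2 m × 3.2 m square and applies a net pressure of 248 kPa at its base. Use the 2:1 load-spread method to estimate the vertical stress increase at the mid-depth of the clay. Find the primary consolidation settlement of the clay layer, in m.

S_c ≈ 0.174 m

Mid-depth of clay below the ground surface: z = 1.1 + 4.3/2 = 3.25 m.
Total vertical stress at mid-clay: σ_v = 19×1.1 + 18.3×2.15 = 60.245 kPa.
Pore pressure: u = 9.81×(3.25 − 0.96) = 22.465 kPa.
Initial effective stress: σ'_0 = σ_v − u = 60.245 − 22.465 = 37.78 kPa.
Stress increase at mid-clay by the 2:1 spreading method:
Δσ = qBL/((B+z)(L+z)) = 248×3.2×3.2/((3.2+3.25)(3.2+3.25)) = 61.042 kPa
Final effective stress: σ'_f = σ'_0 + Δσ = 37.78 + 61.042 = 98.822 kPa.
Normally consolidated clay, so the full stress increment lies on the virgin compression line:
S_c = C_c·H/(1+e₀)·log₁₀(σ'_f/σ'_0) = 0.18×4.3/(1+0.86)×log₁₀(98.822/37.78)
    = 0.41613 × 0.41759 = 0.1738 m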